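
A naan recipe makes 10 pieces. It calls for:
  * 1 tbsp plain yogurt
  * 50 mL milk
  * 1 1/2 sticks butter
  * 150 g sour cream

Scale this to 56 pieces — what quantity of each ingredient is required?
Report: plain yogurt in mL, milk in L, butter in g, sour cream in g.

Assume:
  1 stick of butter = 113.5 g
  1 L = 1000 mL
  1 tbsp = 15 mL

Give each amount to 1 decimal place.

Scaling factor: 56/10 = 28/5 = 5.6.
plain yogurt: 1 tbsp × 28/5 × 15 mL/tbsp = 84.0 mL
milk: 50 mL × 28/5 ÷ 1000 mL/L ≈ 0.3 L
butter: 1.5 stick × 28/5 × 113.5 g/stick = 953.4 g
sour cream: 150 g × 28/5 = 840.0 g

plain yogurt: 84.0 mL; milk: 0.3 L; butter: 953.4 g; sour cream: 840.0 g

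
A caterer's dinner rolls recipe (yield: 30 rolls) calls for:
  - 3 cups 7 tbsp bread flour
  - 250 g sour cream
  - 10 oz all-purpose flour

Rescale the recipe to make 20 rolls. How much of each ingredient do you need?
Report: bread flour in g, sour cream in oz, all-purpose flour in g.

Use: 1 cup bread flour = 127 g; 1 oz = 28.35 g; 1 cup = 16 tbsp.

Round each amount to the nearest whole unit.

Scaling factor: 20/30 = 2/3.
bread flour: (3 cup + 7 tbsp = 3.4375 cup) × 2/3 × 127 g/cup ≈ 291 g
sour cream: 250 g × 2/3 ÷ 28.35 g/oz ≈ 6 oz
all-purpose flour: 10 oz × 2/3 × 28.35 g/oz = 189 g

bread flour: 291 g; sour cream: 6 oz; all-purpose flour: 189 g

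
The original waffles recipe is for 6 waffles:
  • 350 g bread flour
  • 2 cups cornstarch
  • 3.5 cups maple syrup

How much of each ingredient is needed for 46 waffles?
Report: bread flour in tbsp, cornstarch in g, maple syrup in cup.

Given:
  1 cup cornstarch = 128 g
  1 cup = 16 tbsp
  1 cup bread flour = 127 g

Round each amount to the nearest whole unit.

bread flour: 338 tbsp; cornstarch: 1963 g; maple syrup: 27 cup

Scaling factor: 46/6 = 23/3.
bread flour: 350 g × 23/3 ÷ 127 g/cup × 16 tbsp/cup ≈ 338 tbsp
cornstarch: 2 cup × 23/3 × 128 g/cup ≈ 1963 g
maple syrup: 3.5 cup × 23/3 ≈ 27 cup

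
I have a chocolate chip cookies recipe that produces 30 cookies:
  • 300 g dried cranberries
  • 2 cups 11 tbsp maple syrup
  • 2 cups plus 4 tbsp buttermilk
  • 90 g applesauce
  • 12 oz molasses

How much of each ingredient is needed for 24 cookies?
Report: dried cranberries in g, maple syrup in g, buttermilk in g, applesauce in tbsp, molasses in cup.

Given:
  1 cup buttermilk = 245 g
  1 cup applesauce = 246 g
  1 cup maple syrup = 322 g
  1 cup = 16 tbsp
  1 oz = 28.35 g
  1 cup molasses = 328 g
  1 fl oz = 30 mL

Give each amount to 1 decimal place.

Scaling factor: 24/30 = 4/5 = 0.8.
dried cranberries: 300 g × 4/5 = 240.0 g
maple syrup: (2 cup + 11 tbsp = 2.6875 cup) × 4/5 × 322 g/cup = 692.3 g
buttermilk: (2 cup + 4 tbsp = 2.25 cup) × 4/5 × 245 g/cup = 441.0 g
applesauce: 90 g × 4/5 ÷ 246 g/cup × 16 tbsp/cup ≈ 4.7 tbsp
molasses: 12 oz × 4/5 × 28.35 g/oz ÷ 328 g/cup ≈ 0.8 cup

dried cranberries: 240.0 g; maple syrup: 692.3 g; buttermilk: 441.0 g; applesauce: 4.7 tbsp; molasses: 0.8 cup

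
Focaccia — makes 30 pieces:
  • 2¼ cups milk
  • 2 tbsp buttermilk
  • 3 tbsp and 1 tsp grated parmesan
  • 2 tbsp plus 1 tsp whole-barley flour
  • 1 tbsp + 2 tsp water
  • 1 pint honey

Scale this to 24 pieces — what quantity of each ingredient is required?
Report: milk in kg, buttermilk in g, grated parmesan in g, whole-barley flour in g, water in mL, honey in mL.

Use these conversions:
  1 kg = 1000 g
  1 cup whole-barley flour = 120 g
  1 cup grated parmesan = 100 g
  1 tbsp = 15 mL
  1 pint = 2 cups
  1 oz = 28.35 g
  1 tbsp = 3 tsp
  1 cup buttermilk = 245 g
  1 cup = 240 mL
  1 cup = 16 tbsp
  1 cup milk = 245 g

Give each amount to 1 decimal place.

milk: 0.4 kg; buttermilk: 24.5 g; grated parmesan: 16.7 g; whole-barley flour: 14.0 g; water: 20.0 mL; honey: 384.0 mL

Scaling factor: 24/30 = 4/5 = 0.8.
milk: 2.25 cup × 4/5 × 245 g/cup ÷ 1000 g/kg ≈ 0.4 kg
buttermilk: 2 tbsp × 4/5 ÷ 16 tbsp/cup × 245 g/cup = 24.5 g
grated parmesan: (3 tbsp + 1 tsp = 10/3 tbsp) × 4/5 ÷ 16 tbsp/cup × 100 g/cup ≈ 16.7 g
whole-barley flour: (2 tbsp + 1 tsp = 7/3 tbsp) × 4/5 ÷ 16 tbsp/cup × 120 g/cup = 14.0 g
water: (1 tbsp + 2 tsp = 5/3 tbsp) × 4/5 × 15 mL/tbsp = 20.0 mL
honey: 1 pint × 4/5 × 2 cup/pint × 240 mL/cup = 384.0 mL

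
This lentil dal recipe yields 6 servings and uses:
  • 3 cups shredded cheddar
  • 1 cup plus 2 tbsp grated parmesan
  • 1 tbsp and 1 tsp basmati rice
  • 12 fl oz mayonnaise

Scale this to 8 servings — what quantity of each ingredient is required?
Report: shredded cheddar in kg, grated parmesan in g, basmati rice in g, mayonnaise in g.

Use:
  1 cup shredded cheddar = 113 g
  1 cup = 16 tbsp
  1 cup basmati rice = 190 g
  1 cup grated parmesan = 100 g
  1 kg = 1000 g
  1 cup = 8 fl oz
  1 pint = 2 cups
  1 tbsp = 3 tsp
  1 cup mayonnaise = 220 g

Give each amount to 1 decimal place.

shredded cheddar: 0.5 kg; grated parmesan: 150.0 g; basmati rice: 21.1 g; mayonnaise: 440.0 g

Scaling factor: 8/6 = 4/3.
shredded cheddar: 3 cup × 4/3 × 113 g/cup ÷ 1000 g/kg ≈ 0.5 kg
grated parmesan: (1 cup + 2 tbsp = 1.125 cup) × 4/3 × 100 g/cup = 150.0 g
basmati rice: (1 tbsp + 1 tsp = 4/3 tbsp) × 4/3 ÷ 16 tbsp/cup × 190 g/cup ≈ 21.1 g
mayonnaise: 12 fl oz × 4/3 ÷ 8 fl oz/cup × 220 g/cup = 440.0 g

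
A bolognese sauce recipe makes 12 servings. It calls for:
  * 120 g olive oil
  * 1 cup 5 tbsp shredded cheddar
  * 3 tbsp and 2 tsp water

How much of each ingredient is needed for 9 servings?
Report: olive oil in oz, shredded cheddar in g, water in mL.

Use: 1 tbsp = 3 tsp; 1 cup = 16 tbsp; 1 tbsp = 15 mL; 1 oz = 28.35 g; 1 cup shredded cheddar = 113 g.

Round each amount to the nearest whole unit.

olive oil: 3 oz; shredded cheddar: 111 g; water: 41 mL

Scaling factor: 9/12 = 3/4 = 0.75.
olive oil: 120 g × 3/4 ÷ 28.35 g/oz ≈ 3 oz
shredded cheddar: (1 cup + 5 tbsp = 1.3125 cup) × 3/4 × 113 g/cup ≈ 111 g
water: (3 tbsp + 2 tsp = 11/3 tbsp) × 3/4 × 15 mL/tbsp ≈ 41 mL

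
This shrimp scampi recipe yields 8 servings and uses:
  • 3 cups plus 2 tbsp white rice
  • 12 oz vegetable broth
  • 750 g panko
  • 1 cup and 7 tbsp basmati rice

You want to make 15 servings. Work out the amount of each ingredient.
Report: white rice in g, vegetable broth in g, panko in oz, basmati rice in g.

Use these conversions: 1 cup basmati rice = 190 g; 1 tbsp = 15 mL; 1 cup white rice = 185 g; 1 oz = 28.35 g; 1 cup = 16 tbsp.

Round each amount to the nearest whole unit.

white rice: 1084 g; vegetable broth: 638 g; panko: 50 oz; basmati rice: 512 g

Scaling factor: 15/8 = 1.875.
white rice: (3 cup + 2 tbsp = 3.125 cup) × 15/8 × 185 g/cup ≈ 1084 g
vegetable broth: 12 oz × 15/8 × 28.35 g/oz ≈ 638 g
panko: 750 g × 15/8 ÷ 28.35 g/oz ≈ 50 oz
basmati rice: (1 cup + 7 tbsp = 1.4375 cup) × 15/8 × 190 g/cup ≈ 512 g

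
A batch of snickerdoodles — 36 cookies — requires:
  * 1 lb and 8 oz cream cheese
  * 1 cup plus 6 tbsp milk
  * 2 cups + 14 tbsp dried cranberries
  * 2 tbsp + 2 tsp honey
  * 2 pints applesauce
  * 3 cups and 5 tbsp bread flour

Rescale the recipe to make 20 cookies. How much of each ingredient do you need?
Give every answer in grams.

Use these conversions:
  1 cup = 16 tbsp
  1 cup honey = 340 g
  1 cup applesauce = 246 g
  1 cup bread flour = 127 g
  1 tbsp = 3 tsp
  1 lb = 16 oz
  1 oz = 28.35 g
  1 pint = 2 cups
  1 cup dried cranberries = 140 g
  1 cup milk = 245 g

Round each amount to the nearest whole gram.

cream cheese: 378 g; milk: 187 g; dried cranberries: 224 g; honey: 31 g; applesauce: 547 g; bread flour: 234 g

Scaling factor: 20/36 = 5/9.
cream cheese: (1 lb + 8 oz = 1.5 lb) × 5/9 × 16 oz/lb × 28.35 g/oz = 378 g
milk: (1 cup + 6 tbsp = 1.375 cup) × 5/9 × 245 g/cup ≈ 187 g
dried cranberries: (2 cup + 14 tbsp = 2.875 cup) × 5/9 × 140 g/cup ≈ 224 g
honey: (2 tbsp + 2 tsp = 8/3 tbsp) × 5/9 ÷ 16 tbsp/cup × 340 g/cup ≈ 31 g
applesauce: 2 pint × 5/9 × 2 cup/pint × 246 g/cup ≈ 547 g
bread flour: (3 cup + 5 tbsp = 3.3125 cup) × 5/9 × 127 g/cup ≈ 234 g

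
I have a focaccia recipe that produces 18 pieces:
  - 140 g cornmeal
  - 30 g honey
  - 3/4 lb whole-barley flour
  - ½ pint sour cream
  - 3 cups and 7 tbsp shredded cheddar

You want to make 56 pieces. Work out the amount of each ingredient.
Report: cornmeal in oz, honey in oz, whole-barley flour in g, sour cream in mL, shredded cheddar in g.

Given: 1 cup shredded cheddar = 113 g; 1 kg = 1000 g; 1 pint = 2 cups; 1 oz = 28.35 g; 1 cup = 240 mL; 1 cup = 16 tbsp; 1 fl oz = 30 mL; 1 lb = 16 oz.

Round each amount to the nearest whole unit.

cornmeal: 15 oz; honey: 3 oz; whole-barley flour: 1058 g; sour cream: 747 mL; shredded cheddar: 1208 g

Scaling factor: 56/18 = 28/9.
cornmeal: 140 g × 28/9 ÷ 28.35 g/oz ≈ 15 oz
honey: 30 g × 28/9 ÷ 28.35 g/oz ≈ 3 oz
whole-barley flour: 0.75 lb × 28/9 × 16 oz/lb × 28.35 g/oz ≈ 1058 g
sour cream: 0.5 pint × 28/9 × 2 cup/pint × 240 mL/cup ≈ 747 mL
shredded cheddar: (3 cup + 7 tbsp = 3.4375 cup) × 28/9 × 113 g/cup ≈ 1208 g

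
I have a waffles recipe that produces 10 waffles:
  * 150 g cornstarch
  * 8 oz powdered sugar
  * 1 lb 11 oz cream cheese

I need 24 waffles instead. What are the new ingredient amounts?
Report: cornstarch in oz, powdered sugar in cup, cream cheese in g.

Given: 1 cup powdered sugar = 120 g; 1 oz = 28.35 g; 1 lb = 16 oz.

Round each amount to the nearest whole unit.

cornstarch: 13 oz; powdered sugar: 5 cup; cream cheese: 1837 g

Scaling factor: 24/10 = 12/5 = 2.4.
cornstarch: 150 g × 12/5 ÷ 28.35 g/oz ≈ 13 oz
powdered sugar: 8 oz × 12/5 × 28.35 g/oz ÷ 120 g/cup ≈ 5 cup
cream cheese: (1 lb + 11 oz = 1.6875 lb) × 12/5 × 16 oz/lb × 28.35 g/oz ≈ 1837 g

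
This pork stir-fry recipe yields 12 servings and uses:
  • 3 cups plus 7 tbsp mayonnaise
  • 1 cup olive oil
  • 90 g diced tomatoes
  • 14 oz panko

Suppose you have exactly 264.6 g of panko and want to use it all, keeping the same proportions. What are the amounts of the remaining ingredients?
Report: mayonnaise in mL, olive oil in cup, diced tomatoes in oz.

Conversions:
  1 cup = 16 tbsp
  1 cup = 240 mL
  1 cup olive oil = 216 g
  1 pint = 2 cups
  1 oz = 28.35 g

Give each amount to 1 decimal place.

mayonnaise: 550.0 mL; olive oil: 0.7 cup; diced tomatoes: 2.1 oz

The original recipe has 396.9 g of panko, so the scaling factor is 264.6 ÷ 396.9 = 2/3.
mayonnaise: (3 cup + 7 tbsp = 3.4375 cup) × 2/3 × 240 mL/cup = 550.0 mL
olive oil: 1 cup × 2/3 ≈ 0.7 cup
diced tomatoes: 90 g × 2/3 ÷ 28.35 g/oz ≈ 2.1 oz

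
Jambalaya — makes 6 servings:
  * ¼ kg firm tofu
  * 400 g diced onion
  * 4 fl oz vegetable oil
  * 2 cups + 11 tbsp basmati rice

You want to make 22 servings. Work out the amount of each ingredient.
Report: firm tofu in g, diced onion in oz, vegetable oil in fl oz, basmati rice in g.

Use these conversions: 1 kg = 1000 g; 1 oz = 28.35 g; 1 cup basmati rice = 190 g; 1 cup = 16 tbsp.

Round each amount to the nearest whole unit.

firm tofu: 917 g; diced onion: 52 oz; vegetable oil: 15 fl oz; basmati rice: 1872 g

Scaling factor: 22/6 = 11/3.
firm tofu: 0.25 kg × 11/3 × 1000 g/kg ≈ 917 g
diced onion: 400 g × 11/3 ÷ 28.35 g/oz ≈ 52 oz
vegetable oil: 4 fl oz × 11/3 ≈ 15 fl oz
basmati rice: (2 cup + 11 tbsp = 2.6875 cup) × 11/3 × 190 g/cup ≈ 1872 g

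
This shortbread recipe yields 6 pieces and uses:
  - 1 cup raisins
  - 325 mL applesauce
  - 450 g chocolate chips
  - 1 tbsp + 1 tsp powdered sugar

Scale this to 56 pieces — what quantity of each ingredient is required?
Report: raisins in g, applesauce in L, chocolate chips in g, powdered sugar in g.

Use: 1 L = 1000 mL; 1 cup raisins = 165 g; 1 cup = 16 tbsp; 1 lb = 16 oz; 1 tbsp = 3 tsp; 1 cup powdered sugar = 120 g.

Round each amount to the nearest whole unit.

Scaling factor: 56/6 = 28/3.
raisins: 1 cup × 28/3 × 165 g/cup = 1540 g
applesauce: 325 mL × 28/3 ÷ 1000 mL/L ≈ 3 L
chocolate chips: 450 g × 28/3 = 4200 g
powdered sugar: (1 tbsp + 1 tsp = 4/3 tbsp) × 28/3 ÷ 16 tbsp/cup × 120 g/cup ≈ 93 g

raisins: 1540 g; applesauce: 3 L; chocolate chips: 4200 g; powdered sugar: 93 g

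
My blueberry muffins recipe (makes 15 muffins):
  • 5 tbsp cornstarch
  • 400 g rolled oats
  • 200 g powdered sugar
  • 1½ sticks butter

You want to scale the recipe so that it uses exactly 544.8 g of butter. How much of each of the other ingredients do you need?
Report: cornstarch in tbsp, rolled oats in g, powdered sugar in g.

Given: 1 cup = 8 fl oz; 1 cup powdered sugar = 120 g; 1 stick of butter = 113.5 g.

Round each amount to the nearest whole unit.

cornstarch: 16 tbsp; rolled oats: 1280 g; powdered sugar: 640 g

The original recipe has 170.25 g of butter, so the scaling factor is 544.8 ÷ 170.25 = 16/5 = 3.2.
cornstarch: 5 tbsp × 16/5 = 16 tbsp
rolled oats: 400 g × 16/5 = 1280 g
powdered sugar: 200 g × 16/5 = 640 g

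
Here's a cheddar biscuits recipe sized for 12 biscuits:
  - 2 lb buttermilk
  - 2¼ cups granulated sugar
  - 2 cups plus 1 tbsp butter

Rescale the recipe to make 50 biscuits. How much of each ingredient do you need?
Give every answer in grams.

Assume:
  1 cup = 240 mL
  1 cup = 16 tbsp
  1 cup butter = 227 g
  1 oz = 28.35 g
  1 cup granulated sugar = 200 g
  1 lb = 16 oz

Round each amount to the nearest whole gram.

Scaling factor: 50/12 = 25/6.
buttermilk: 2 lb × 25/6 × 16 oz/lb × 28.35 g/oz = 3780 g
granulated sugar: 2.25 cup × 25/6 × 200 g/cup = 1875 g
butter: (2 cup + 1 tbsp = 2.0625 cup) × 25/6 × 227 g/cup ≈ 1951 g

buttermilk: 3780 g; granulated sugar: 1875 g; butter: 1951 g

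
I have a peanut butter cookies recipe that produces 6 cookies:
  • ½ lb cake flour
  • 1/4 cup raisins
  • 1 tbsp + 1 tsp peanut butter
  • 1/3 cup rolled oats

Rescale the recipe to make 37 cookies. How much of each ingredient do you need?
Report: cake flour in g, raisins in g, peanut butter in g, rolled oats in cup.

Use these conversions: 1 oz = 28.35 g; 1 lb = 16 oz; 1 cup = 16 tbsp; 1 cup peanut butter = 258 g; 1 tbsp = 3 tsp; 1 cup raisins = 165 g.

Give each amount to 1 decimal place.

Scaling factor: 37/6.
cake flour: 0.5 lb × 37/6 × 16 oz/lb × 28.35 g/oz = 1398.6 g
raisins: 0.25 cup × 37/6 × 165 g/cup ≈ 254.4 g
peanut butter: (1 tbsp + 1 tsp = 4/3 tbsp) × 37/6 ÷ 16 tbsp/cup × 258 g/cup ≈ 132.6 g
rolled oats: 1/3 cup × 37/6 ≈ 2.1 cup

cake flour: 1398.6 g; raisins: 254.4 g; peanut butter: 132.6 g; rolled oats: 2.1 cup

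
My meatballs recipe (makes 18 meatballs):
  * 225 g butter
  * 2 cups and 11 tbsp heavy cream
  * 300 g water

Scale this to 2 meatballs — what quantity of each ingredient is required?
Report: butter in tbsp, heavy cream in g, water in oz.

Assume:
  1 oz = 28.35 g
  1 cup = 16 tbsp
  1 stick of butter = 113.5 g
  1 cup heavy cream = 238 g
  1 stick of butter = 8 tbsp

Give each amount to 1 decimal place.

Scaling factor: 2/18 = 1/9.
butter: 225 g × 1/9 ÷ 113.5 g/stick × 8 tbsp/stick ≈ 1.8 tbsp
heavy cream: (2 cup + 11 tbsp = 2.6875 cup) × 1/9 × 238 g/cup ≈ 71.1 g
water: 300 g × 1/9 ÷ 28.35 g/oz ≈ 1.2 oz

butter: 1.8 tbsp; heavy cream: 71.1 g; water: 1.2 oz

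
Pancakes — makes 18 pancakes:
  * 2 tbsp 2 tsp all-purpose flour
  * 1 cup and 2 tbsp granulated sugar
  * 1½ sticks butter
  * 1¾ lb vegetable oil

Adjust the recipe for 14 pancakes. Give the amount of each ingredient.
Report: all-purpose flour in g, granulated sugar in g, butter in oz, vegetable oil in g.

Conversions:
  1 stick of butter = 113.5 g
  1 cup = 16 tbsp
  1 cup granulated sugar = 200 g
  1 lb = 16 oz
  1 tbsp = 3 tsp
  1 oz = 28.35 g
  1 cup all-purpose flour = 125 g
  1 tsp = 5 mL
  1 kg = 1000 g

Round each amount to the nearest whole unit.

Scaling factor: 14/18 = 7/9.
all-purpose flour: (2 tbsp + 2 tsp = 8/3 tbsp) × 7/9 ÷ 16 tbsp/cup × 125 g/cup ≈ 16 g
granulated sugar: (1 cup + 2 tbsp = 1.125 cup) × 7/9 × 200 g/cup = 175 g
butter: 1.5 stick × 7/9 × 113.5 g/stick ÷ 28.35 g/oz ≈ 5 oz
vegetable oil: 1.75 lb × 7/9 × 16 oz/lb × 28.35 g/oz ≈ 617 g

all-purpose flour: 16 g; granulated sugar: 175 g; butter: 5 oz; vegetable oil: 617 g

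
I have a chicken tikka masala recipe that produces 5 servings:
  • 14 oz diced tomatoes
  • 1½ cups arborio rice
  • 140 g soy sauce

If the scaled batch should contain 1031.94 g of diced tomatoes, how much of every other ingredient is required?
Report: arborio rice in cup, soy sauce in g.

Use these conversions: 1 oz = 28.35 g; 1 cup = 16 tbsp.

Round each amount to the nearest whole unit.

arborio rice: 4 cup; soy sauce: 364 g

The original recipe has 396.9 g of diced tomatoes, so the scaling factor is 1031.94 ÷ 396.9 = 13/5 = 2.6.
arborio rice: 1.5 cup × 13/5 ≈ 4 cup
soy sauce: 140 g × 13/5 = 364 g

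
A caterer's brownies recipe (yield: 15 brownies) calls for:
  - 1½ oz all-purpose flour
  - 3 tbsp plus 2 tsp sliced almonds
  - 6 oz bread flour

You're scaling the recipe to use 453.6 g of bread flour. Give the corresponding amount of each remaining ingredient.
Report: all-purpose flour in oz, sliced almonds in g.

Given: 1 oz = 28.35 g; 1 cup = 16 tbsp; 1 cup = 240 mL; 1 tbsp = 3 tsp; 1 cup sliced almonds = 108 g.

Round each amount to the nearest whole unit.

The original recipe has 170.1 g of bread flour, so the scaling factor is 453.6 ÷ 170.1 = 8/3.
all-purpose flour: 1.5 oz × 8/3 = 4 oz
sliced almonds: (3 tbsp + 2 tsp = 11/3 tbsp) × 8/3 ÷ 16 tbsp/cup × 108 g/cup = 66 g

all-purpose flour: 4 oz; sliced almonds: 66 g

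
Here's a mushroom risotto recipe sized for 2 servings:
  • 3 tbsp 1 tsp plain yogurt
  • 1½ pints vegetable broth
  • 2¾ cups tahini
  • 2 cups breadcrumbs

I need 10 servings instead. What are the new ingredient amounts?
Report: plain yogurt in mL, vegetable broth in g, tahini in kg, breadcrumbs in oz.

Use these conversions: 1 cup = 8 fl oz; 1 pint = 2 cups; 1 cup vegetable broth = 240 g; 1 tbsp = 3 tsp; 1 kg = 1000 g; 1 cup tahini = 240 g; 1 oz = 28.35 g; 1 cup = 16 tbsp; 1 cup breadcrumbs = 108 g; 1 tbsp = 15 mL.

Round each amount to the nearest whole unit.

plain yogurt: 250 mL; vegetable broth: 3600 g; tahini: 3 kg; breadcrumbs: 38 oz

Scaling factor: 10/2 = 5.
plain yogurt: (3 tbsp + 1 tsp = 10/3 tbsp) × 5 × 15 mL/tbsp = 250 mL
vegetable broth: 1.5 pint × 5 × 2 cup/pint × 240 g/cup = 3600 g
tahini: 2.75 cup × 5 × 240 g/cup ÷ 1000 g/kg ≈ 3 kg
breadcrumbs: 2 cup × 5 × 108 g/cup ÷ 28.35 g/oz ≈ 38 oz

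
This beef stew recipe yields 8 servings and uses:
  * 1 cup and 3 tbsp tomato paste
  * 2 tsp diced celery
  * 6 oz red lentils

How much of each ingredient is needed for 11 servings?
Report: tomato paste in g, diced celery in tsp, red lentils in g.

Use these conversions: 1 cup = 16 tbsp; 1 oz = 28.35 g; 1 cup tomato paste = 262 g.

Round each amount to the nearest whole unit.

Scaling factor: 11/8 = 1.375.
tomato paste: (1 cup + 3 tbsp = 1.1875 cup) × 11/8 × 262 g/cup ≈ 428 g
diced celery: 2 tsp × 11/8 ≈ 3 tsp
red lentils: 6 oz × 11/8 × 28.35 g/oz ≈ 234 g

tomato paste: 428 g; diced celery: 3 tsp; red lentils: 234 g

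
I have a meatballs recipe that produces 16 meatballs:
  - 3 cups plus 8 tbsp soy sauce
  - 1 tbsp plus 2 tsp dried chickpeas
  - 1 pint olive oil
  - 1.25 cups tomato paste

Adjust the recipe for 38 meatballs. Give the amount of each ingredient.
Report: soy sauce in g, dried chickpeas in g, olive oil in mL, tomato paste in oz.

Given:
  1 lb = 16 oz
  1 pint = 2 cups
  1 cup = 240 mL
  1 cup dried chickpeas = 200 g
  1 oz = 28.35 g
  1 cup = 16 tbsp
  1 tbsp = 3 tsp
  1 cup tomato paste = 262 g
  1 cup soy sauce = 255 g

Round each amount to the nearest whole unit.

Scaling factor: 38/16 = 19/8 = 2.375.
soy sauce: (3 cup + 8 tbsp = 3.5 cup) × 19/8 × 255 g/cup ≈ 2120 g
dried chickpeas: (1 tbsp + 2 tsp = 5/3 tbsp) × 19/8 ÷ 16 tbsp/cup × 200 g/cup ≈ 49 g
olive oil: 1 pint × 19/8 × 2 cup/pint × 240 mL/cup = 1140 mL
tomato paste: 1.25 cup × 19/8 × 262 g/cup ÷ 28.35 g/oz ≈ 27 oz

soy sauce: 2120 g; dried chickpeas: 49 g; olive oil: 1140 mL; tomato paste: 27 oz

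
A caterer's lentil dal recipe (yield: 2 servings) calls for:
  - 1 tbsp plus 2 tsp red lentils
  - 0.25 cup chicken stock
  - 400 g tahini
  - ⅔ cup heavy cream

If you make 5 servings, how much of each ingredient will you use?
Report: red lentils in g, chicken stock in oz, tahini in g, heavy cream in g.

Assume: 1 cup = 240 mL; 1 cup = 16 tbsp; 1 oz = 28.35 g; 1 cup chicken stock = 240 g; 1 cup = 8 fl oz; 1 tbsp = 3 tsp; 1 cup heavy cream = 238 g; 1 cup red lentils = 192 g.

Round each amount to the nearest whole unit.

red lentils: 50 g; chicken stock: 5 oz; tahini: 1000 g; heavy cream: 397 g

Scaling factor: 5/2 = 2.5.
red lentils: (1 tbsp + 2 tsp = 5/3 tbsp) × 5/2 ÷ 16 tbsp/cup × 192 g/cup = 50 g
chicken stock: 0.25 cup × 5/2 × 240 g/cup ÷ 28.35 g/oz ≈ 5 oz
tahini: 400 g × 5/2 = 1000 g
heavy cream: 2/3 cup × 5/2 × 238 g/cup ≈ 397 g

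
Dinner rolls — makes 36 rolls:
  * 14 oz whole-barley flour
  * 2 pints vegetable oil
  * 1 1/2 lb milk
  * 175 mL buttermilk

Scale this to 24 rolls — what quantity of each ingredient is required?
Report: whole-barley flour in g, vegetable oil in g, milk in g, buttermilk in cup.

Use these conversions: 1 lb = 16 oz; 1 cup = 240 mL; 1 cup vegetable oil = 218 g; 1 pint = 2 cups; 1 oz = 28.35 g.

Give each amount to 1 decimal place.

Scaling factor: 24/36 = 2/3.
whole-barley flour: 14 oz × 2/3 × 28.35 g/oz = 264.6 g
vegetable oil: 2 pint × 2/3 × 2 cup/pint × 218 g/cup ≈ 581.3 g
milk: 1.5 lb × 2/3 × 16 oz/lb × 28.35 g/oz = 453.6 g
buttermilk: 175 mL × 2/3 ÷ 240 mL/cup ≈ 0.5 cup

whole-barley flour: 264.6 g; vegetable oil: 581.3 g; milk: 453.6 g; buttermilk: 0.5 cup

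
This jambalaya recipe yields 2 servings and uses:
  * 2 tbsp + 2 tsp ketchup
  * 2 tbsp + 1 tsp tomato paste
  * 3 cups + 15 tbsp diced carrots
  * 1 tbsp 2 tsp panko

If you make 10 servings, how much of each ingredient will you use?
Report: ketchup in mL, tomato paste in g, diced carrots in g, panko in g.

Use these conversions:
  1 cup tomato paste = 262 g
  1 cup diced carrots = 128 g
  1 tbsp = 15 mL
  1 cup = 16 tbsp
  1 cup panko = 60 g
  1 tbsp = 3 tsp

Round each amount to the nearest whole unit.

Scaling factor: 10/2 = 5.
ketchup: (2 tbsp + 2 tsp = 8/3 tbsp) × 5 × 15 mL/tbsp = 200 mL
tomato paste: (2 tbsp + 1 tsp = 7/3 tbsp) × 5 ÷ 16 tbsp/cup × 262 g/cup ≈ 191 g
diced carrots: (3 cup + 15 tbsp = 3.9375 cup) × 5 × 128 g/cup = 2520 g
panko: (1 tbsp + 2 tsp = 5/3 tbsp) × 5 ÷ 16 tbsp/cup × 60 g/cup ≈ 31 g

ketchup: 200 mL; tomato paste: 191 g; diced carrots: 2520 g; panko: 31 g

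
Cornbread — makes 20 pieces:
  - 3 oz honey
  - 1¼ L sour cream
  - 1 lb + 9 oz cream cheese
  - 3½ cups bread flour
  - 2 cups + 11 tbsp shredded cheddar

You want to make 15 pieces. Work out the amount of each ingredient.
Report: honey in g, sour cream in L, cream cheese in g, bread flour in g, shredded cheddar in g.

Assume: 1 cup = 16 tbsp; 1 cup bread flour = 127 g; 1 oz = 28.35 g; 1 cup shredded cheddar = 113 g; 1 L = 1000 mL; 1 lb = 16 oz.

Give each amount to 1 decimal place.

honey: 63.8 g; sour cream: 0.9 L; cream cheese: 531.6 g; bread flour: 333.4 g; shredded cheddar: 227.8 g

Scaling factor: 15/20 = 3/4 = 0.75.
honey: 3 oz × 3/4 × 28.35 g/oz ≈ 63.8 g
sour cream: 1.25 L × 3/4 ≈ 0.9 L
cream cheese: (1 lb + 9 oz = 1.5625 lb) × 3/4 × 16 oz/lb × 28.35 g/oz ≈ 531.6 g
bread flour: 3.5 cup × 3/4 × 127 g/cup ≈ 333.4 g
shredded cheddar: (2 cup + 11 tbsp = 2.6875 cup) × 3/4 × 113 g/cup ≈ 227.8 g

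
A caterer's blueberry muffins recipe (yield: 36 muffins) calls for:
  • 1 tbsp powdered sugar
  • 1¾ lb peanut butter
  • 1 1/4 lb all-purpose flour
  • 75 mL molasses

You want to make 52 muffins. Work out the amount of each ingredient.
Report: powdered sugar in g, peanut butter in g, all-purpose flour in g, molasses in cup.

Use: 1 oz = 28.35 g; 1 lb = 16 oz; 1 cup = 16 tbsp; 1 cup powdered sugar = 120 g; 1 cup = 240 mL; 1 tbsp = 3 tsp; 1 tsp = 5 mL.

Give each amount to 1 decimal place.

Scaling factor: 52/36 = 13/9.
powdered sugar: 1 tbsp × 13/9 ÷ 16 tbsp/cup × 120 g/cup ≈ 10.8 g
peanut butter: 1.75 lb × 13/9 × 16 oz/lb × 28.35 g/oz = 1146.6 g
all-purpose flour: 1.25 lb × 13/9 × 16 oz/lb × 28.35 g/oz = 819.0 g
molasses: 75 mL × 13/9 ÷ 240 mL/cup ≈ 0.5 cup

powdered sugar: 10.8 g; peanut butter: 1146.6 g; all-purpose flour: 819.0 g; molasses: 0.5 cup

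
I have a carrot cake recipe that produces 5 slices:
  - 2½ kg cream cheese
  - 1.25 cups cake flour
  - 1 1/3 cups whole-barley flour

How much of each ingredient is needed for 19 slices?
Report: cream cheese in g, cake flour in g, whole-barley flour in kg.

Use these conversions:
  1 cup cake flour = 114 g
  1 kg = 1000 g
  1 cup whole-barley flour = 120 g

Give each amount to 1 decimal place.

cream cheese: 9500.0 g; cake flour: 541.5 g; whole-barley flour: 0.6 kg

Scaling factor: 19/5 = 3.8.
cream cheese: 2.5 kg × 19/5 × 1000 g/kg = 9500.0 g
cake flour: 1.25 cup × 19/5 × 114 g/cup = 541.5 g
whole-barley flour: 4/3 cup × 19/5 × 120 g/cup ÷ 1000 g/kg ≈ 0.6 kg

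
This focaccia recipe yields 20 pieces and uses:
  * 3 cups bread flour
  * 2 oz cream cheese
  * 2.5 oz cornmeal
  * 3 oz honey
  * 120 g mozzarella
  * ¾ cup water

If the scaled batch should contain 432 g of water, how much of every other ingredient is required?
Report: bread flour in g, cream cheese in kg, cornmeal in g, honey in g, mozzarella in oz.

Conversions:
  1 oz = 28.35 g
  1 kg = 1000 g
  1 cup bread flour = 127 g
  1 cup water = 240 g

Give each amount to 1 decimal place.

The original recipe has 180 g of water, so the scaling factor is 432 ÷ 180 = 12/5 = 2.4.
bread flour: 3 cup × 12/5 × 127 g/cup = 914.4 g
cream cheese: 2 oz × 12/5 × 28.35 g/oz ÷ 1000 g/kg ≈ 0.1 kg
cornmeal: 2.5 oz × 12/5 × 28.35 g/oz = 170.1 g
honey: 3 oz × 12/5 × 28.35 g/oz ≈ 204.1 g
mozzarella: 120 g × 12/5 ÷ 28.35 g/oz ≈ 10.2 oz

bread flour: 914.4 g; cream cheese: 0.1 kg; cornmeal: 170.1 g; honey: 204.1 g; mozzarella: 10.2 oz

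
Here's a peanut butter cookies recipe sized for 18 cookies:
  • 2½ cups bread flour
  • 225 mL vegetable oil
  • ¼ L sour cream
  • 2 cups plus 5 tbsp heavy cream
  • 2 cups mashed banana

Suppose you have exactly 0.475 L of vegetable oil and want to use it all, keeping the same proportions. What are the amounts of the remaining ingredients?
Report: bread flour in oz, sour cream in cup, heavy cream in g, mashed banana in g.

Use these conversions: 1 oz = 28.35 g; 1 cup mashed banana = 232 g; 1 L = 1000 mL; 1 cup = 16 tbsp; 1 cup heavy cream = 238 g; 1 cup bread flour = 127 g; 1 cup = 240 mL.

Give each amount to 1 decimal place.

The original recipe has 0.225 L of vegetable oil, so the scaling factor is 0.475 ÷ 0.225 = 19/9.
bread flour: 2.5 cup × 19/9 × 127 g/cup ÷ 28.35 g/oz ≈ 23.6 oz
sour cream: 0.25 L × 19/9 × 1000 mL/L ÷ 240 mL/cup ≈ 2.2 cup
heavy cream: (2 cup + 5 tbsp = 2.3125 cup) × 19/9 × 238 g/cup ≈ 1161.9 g
mashed banana: 2 cup × 19/9 × 232 g/cup ≈ 979.6 g

bread flour: 23.6 oz; sour cream: 2.2 cup; heavy cream: 1161.9 g; mashed banana: 979.6 g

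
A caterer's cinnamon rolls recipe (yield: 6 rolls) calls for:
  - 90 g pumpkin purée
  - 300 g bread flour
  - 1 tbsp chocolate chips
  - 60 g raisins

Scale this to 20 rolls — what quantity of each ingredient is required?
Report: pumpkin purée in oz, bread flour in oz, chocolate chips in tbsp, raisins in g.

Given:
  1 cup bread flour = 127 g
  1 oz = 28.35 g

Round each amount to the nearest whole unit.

pumpkin purée: 11 oz; bread flour: 35 oz; chocolate chips: 3 tbsp; raisins: 200 g

Scaling factor: 20/6 = 10/3.
pumpkin purée: 90 g × 10/3 ÷ 28.35 g/oz ≈ 11 oz
bread flour: 300 g × 10/3 ÷ 28.35 g/oz ≈ 35 oz
chocolate chips: 1 tbsp × 10/3 ≈ 3 tbsp
raisins: 60 g × 10/3 = 200 g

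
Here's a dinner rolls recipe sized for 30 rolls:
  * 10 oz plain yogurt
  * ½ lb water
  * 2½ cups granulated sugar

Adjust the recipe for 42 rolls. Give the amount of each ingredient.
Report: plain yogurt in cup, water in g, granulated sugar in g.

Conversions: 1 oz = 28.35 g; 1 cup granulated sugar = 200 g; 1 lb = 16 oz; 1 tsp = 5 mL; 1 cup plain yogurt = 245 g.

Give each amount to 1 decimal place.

plain yogurt: 1.6 cup; water: 317.5 g; granulated sugar: 700.0 g

Scaling factor: 42/30 = 7/5 = 1.4.
plain yogurt: 10 oz × 7/5 × 28.35 g/oz ÷ 245 g/cup ≈ 1.6 cup
water: 0.5 lb × 7/5 × 16 oz/lb × 28.35 g/oz ≈ 317.5 g
granulated sugar: 2.5 cup × 7/5 × 200 g/cup = 700.0 g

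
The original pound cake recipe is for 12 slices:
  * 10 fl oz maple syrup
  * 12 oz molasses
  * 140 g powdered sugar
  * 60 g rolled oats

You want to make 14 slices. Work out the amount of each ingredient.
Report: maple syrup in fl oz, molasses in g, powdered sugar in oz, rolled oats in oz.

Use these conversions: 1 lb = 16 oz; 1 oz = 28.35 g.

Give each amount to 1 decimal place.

Scaling factor: 14/12 = 7/6.
maple syrup: 10 fl oz × 7/6 ≈ 11.7 fl oz
molasses: 12 oz × 7/6 × 28.35 g/oz = 396.9 g
powdered sugar: 140 g × 7/6 ÷ 28.35 g/oz ≈ 5.8 oz
rolled oats: 60 g × 7/6 ÷ 28.35 g/oz ≈ 2.5 oz

maple syrup: 11.7 fl oz; molasses: 396.9 g; powdered sugar: 5.8 oz; rolled oats: 2.5 oz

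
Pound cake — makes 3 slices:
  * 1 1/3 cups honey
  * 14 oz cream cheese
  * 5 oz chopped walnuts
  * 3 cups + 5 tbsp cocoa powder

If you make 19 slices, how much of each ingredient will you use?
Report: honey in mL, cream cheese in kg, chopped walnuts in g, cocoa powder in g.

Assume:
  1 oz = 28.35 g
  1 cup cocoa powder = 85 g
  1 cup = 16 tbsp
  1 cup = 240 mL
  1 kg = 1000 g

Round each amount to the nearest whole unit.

Scaling factor: 19/3.
honey: 4/3 cup × 19/3 × 240 mL/cup ≈ 2027 mL
cream cheese: 14 oz × 19/3 × 28.35 g/oz ÷ 1000 g/kg ≈ 3 kg
chopped walnuts: 5 oz × 19/3 × 28.35 g/oz ≈ 898 g
cocoa powder: (3 cup + 5 tbsp = 3.3125 cup) × 19/3 × 85 g/cup ≈ 1783 g

honey: 2027 mL; cream cheese: 3 kg; chopped walnuts: 898 g; cocoa powder: 1783 g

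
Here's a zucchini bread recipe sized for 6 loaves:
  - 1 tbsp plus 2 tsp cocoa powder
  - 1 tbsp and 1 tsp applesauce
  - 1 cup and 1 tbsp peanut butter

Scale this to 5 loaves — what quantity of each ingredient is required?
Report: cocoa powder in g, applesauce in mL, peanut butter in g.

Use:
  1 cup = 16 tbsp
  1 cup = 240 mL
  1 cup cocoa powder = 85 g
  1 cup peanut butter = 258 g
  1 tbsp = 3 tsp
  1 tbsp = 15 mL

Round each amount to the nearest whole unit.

Scaling factor: 5/6.
cocoa powder: (1 tbsp + 2 tsp = 5/3 tbsp) × 5/6 ÷ 16 tbsp/cup × 85 g/cup ≈ 7 g
applesauce: (1 tbsp + 1 tsp = 4/3 tbsp) × 5/6 × 15 mL/tbsp ≈ 17 mL
peanut butter: (1 cup + 1 tbsp = 1.0625 cup) × 5/6 × 258 g/cup ≈ 228 g

cocoa powder: 7 g; applesauce: 17 mL; peanut butter: 228 g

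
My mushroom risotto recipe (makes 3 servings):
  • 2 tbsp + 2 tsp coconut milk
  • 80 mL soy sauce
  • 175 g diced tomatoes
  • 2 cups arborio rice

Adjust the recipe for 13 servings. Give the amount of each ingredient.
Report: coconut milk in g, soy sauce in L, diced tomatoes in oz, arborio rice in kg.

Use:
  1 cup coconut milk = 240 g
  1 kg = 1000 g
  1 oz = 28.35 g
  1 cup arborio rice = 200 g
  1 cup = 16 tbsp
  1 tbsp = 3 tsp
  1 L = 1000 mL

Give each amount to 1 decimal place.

Scaling factor: 13/3.
coconut milk: (2 tbsp + 2 tsp = 8/3 tbsp) × 13/3 ÷ 16 tbsp/cup × 240 g/cup ≈ 173.3 g
soy sauce: 80 mL × 13/3 ÷ 1000 mL/L ≈ 0.3 L
diced tomatoes: 175 g × 13/3 ÷ 28.35 g/oz ≈ 26.7 oz
arborio rice: 2 cup × 13/3 × 200 g/cup ÷ 1000 g/kg ≈ 1.7 kg

coconut milk: 173.3 g; soy sauce: 0.3 L; diced tomatoes: 26.7 oz; arborio rice: 1.7 kg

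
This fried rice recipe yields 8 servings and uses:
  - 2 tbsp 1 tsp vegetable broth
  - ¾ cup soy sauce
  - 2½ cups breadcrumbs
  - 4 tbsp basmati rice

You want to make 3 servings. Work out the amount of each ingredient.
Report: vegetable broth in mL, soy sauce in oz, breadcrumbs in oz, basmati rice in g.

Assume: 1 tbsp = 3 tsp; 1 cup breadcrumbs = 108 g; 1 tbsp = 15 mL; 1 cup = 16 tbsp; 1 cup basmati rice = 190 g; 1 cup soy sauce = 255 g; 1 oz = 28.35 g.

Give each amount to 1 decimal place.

Scaling factor: 3/8 = 0.375.
vegetable broth: (2 tbsp + 1 tsp = 7/3 tbsp) × 3/8 × 15 mL/tbsp ≈ 13.1 mL
soy sauce: 0.75 cup × 3/8 × 255 g/cup ÷ 28.35 g/oz ≈ 2.5 oz
breadcrumbs: 2.5 cup × 3/8 × 108 g/cup ÷ 28.35 g/oz ≈ 3.6 oz
basmati rice: 4 tbsp × 3/8 ÷ 16 tbsp/cup × 190 g/cup ≈ 17.8 g

vegetable broth: 13.1 mL; soy sauce: 2.5 oz; breadcrumbs: 3.6 oz; basmati rice: 17.8 g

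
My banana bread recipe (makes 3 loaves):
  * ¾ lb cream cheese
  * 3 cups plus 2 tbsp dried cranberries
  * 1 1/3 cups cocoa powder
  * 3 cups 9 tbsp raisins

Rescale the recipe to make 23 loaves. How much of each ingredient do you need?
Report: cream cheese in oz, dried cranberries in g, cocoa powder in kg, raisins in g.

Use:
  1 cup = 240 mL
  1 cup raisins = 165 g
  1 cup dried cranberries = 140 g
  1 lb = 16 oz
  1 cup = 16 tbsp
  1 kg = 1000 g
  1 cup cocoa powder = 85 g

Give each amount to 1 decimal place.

cream cheese: 92.0 oz; dried cranberries: 3354.2 g; cocoa powder: 0.9 kg; raisins: 4506.6 g

Scaling factor: 23/3.
cream cheese: 0.75 lb × 23/3 × 16 oz/lb = 92.0 oz
dried cranberries: (3 cup + 2 tbsp = 3.125 cup) × 23/3 × 140 g/cup ≈ 3354.2 g
cocoa powder: 4/3 cup × 23/3 × 85 g/cup ÷ 1000 g/kg ≈ 0.9 kg
raisins: (3 cup + 9 tbsp = 3.5625 cup) × 23/3 × 165 g/cup ≈ 4506.6 g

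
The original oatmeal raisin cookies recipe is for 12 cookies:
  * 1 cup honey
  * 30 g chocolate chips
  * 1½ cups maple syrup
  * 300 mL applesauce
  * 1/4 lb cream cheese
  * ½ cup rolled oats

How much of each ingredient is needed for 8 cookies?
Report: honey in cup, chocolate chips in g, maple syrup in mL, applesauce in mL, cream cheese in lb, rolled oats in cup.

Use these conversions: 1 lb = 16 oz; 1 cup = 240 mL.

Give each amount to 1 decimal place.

Scaling factor: 8/12 = 2/3.
honey: 1 cup × 2/3 ≈ 0.7 cup
chocolate chips: 30 g × 2/3 = 20.0 g
maple syrup: 1.5 cup × 2/3 × 240 mL/cup = 240.0 mL
applesauce: 300 mL × 2/3 = 200.0 mL
cream cheese: 0.25 lb × 2/3 ≈ 0.2 lb
rolled oats: 0.5 cup × 2/3 ≈ 0.3 cup

honey: 0.7 cup; chocolate chips: 20.0 g; maple syrup: 240.0 mL; applesauce: 200.0 mL; cream cheese: 0.2 lb; rolled oats: 0.3 cup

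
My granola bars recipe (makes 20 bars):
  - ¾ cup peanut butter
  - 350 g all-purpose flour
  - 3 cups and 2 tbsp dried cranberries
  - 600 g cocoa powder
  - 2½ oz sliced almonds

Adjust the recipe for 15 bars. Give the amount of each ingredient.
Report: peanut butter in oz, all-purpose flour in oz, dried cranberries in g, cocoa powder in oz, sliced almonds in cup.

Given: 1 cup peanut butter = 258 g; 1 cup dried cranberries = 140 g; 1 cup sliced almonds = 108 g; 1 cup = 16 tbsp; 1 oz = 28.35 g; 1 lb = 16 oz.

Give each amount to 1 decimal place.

peanut butter: 5.1 oz; all-purpose flour: 9.3 oz; dried cranberries: 328.1 g; cocoa powder: 15.9 oz; sliced almonds: 0.5 cup

Scaling factor: 15/20 = 3/4 = 0.75.
peanut butter: 0.75 cup × 3/4 × 258 g/cup ÷ 28.35 g/oz ≈ 5.1 oz
all-purpose flour: 350 g × 3/4 ÷ 28.35 g/oz ≈ 9.3 oz
dried cranberries: (3 cup + 2 tbsp = 3.125 cup) × 3/4 × 140 g/cup ≈ 328.1 g
cocoa powder: 600 g × 3/4 ÷ 28.35 g/oz ≈ 15.9 oz
sliced almonds: 2.5 oz × 3/4 × 28.35 g/oz ÷ 108 g/cup ≈ 0.5 cup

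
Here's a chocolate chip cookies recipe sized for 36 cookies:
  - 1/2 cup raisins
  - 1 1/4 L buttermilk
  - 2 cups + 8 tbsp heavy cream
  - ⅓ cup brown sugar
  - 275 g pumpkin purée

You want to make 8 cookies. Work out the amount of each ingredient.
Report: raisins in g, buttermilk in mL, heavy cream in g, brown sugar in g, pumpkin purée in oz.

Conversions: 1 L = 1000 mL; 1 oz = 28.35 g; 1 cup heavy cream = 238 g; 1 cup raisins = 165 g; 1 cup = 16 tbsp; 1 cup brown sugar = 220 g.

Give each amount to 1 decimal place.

raisins: 18.3 g; buttermilk: 277.8 mL; heavy cream: 132.2 g; brown sugar: 16.3 g; pumpkin purée: 2.2 oz

Scaling factor: 8/36 = 2/9.
raisins: 0.5 cup × 2/9 × 165 g/cup ≈ 18.3 g
buttermilk: 1.25 L × 2/9 × 1000 mL/L ≈ 277.8 mL
heavy cream: (2 cup + 8 tbsp = 2.5 cup) × 2/9 × 238 g/cup ≈ 132.2 g
brown sugar: 1/3 cup × 2/9 × 220 g/cup ≈ 16.3 g
pumpkin purée: 275 g × 2/9 ÷ 28.35 g/oz ≈ 2.2 oz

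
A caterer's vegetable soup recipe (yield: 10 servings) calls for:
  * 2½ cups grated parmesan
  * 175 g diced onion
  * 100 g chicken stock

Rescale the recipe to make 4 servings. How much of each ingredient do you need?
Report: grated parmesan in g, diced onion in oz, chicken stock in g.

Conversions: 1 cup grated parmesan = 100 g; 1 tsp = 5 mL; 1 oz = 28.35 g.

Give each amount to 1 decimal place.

Scaling factor: 4/10 = 2/5 = 0.4.
grated parmesan: 2.5 cup × 2/5 × 100 g/cup = 100.0 g
diced onion: 175 g × 2/5 ÷ 28.35 g/oz ≈ 2.5 oz
chicken stock: 100 g × 2/5 = 40.0 g

grated parmesan: 100.0 g; diced onion: 2.5 oz; chicken stock: 40.0 g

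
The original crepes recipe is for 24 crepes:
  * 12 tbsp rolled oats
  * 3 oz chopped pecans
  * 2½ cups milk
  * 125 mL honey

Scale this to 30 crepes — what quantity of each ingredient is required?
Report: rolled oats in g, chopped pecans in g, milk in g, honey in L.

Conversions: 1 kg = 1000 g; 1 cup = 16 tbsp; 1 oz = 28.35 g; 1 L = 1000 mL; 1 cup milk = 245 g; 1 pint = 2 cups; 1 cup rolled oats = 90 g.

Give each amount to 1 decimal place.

rolled oats: 84.4 g; chopped pecans: 106.3 g; milk: 765.6 g; honey: 0.2 L

Scaling factor: 30/24 = 5/4 = 1.25.
rolled oats: 12 tbsp × 5/4 ÷ 16 tbsp/cup × 90 g/cup ≈ 84.4 g
chopped pecans: 3 oz × 5/4 × 28.35 g/oz ≈ 106.3 g
milk: 2.5 cup × 5/4 × 245 g/cup ≈ 765.6 g
honey: 125 mL × 5/4 ÷ 1000 mL/L ≈ 0.2 L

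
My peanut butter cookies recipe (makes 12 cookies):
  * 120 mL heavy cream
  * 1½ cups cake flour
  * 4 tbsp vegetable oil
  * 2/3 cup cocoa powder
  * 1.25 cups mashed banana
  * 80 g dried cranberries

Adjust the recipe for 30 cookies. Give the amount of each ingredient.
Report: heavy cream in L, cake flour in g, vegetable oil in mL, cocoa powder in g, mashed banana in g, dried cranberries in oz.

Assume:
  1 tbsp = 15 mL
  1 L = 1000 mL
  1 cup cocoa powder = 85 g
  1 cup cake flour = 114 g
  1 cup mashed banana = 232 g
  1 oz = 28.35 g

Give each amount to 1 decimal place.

Scaling factor: 30/12 = 5/2 = 2.5.
heavy cream: 120 mL × 5/2 ÷ 1000 mL/L = 0.3 L
cake flour: 1.5 cup × 5/2 × 114 g/cup = 427.5 g
vegetable oil: 4 tbsp × 5/2 × 15 mL/tbsp = 150.0 mL
cocoa powder: 2/3 cup × 5/2 × 85 g/cup ≈ 141.7 g
mashed banana: 1.25 cup × 5/2 × 232 g/cup = 725.0 g
dried cranberries: 80 g × 5/2 ÷ 28.35 g/oz ≈ 7.1 oz

heavy cream: 0.3 L; cake flour: 427.5 g; vegetable oil: 150.0 mL; cocoa powder: 141.7 g; mashed banana: 725.0 g; dried cranberries: 7.1 oz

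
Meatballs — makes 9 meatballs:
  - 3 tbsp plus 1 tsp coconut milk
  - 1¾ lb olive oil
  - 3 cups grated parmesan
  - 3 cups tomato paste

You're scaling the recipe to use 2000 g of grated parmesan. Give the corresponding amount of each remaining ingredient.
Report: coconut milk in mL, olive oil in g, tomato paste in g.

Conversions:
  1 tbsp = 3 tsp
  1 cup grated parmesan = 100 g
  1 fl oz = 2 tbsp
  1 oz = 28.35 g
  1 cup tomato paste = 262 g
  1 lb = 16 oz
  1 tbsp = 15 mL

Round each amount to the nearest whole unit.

coconut milk: 333 mL; olive oil: 5292 g; tomato paste: 5240 g

The original recipe has 300 g of grated parmesan, so the scaling factor is 2000 ÷ 300 = 20/3.
coconut milk: (3 tbsp + 1 tsp = 10/3 tbsp) × 20/3 × 15 mL/tbsp ≈ 333 mL
olive oil: 1.75 lb × 20/3 × 16 oz/lb × 28.35 g/oz = 5292 g
tomato paste: 3 cup × 20/3 × 262 g/cup = 5240 g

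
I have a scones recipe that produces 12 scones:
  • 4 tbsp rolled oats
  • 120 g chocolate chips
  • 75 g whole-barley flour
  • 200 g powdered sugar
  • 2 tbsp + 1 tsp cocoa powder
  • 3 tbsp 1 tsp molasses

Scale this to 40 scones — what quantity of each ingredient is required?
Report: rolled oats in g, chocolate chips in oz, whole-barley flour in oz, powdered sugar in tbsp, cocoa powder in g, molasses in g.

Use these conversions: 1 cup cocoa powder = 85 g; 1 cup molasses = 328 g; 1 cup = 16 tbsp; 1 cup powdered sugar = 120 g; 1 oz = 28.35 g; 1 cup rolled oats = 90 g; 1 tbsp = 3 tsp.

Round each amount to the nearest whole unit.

rolled oats: 75 g; chocolate chips: 14 oz; whole-barley flour: 9 oz; powdered sugar: 89 tbsp; cocoa powder: 41 g; molasses: 228 g

Scaling factor: 40/12 = 10/3.
rolled oats: 4 tbsp × 10/3 ÷ 16 tbsp/cup × 90 g/cup = 75 g
chocolate chips: 120 g × 10/3 ÷ 28.35 g/oz ≈ 14 oz
whole-barley flour: 75 g × 10/3 ÷ 28.35 g/oz ≈ 9 oz
powdered sugar: 200 g × 10/3 ÷ 120 g/cup × 16 tbsp/cup ≈ 89 tbsp
cocoa powder: (2 tbsp + 1 tsp = 7/3 tbsp) × 10/3 ÷ 16 tbsp/cup × 85 g/cup ≈ 41 g
molasses: (3 tbsp + 1 tsp = 10/3 tbsp) × 10/3 ÷ 16 tbsp/cup × 328 g/cup ≈ 228 g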